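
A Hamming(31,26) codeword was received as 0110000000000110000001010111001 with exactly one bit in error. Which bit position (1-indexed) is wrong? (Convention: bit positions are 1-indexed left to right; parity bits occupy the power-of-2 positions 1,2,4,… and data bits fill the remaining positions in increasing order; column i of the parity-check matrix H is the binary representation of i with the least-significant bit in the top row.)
Syndrome s = H · r^T (mod 2), r = 0110000000000110000001010111001:
  s[0] = (1010101010101010101010101010101)·(0110000000000110000001010111001) mod 2 = 0+0+1+0+0+0+0+0+0+0+0+0+0+0+1+0+0+0+0+0+0+0+0+0+0+0+1+0+0+0+1 mod 2 = 0
  s[1] = (0110011001100110011001100110011)·(0110000000000110000001010111001) mod 2 = 0+1+1+0+0+0+0+0+0+0+0+0+0+1+1+0+0+0+0+0+0+1+0+0+0+1+1+0+0+0+1 mod 2 = 0
  s[2] = (0001111000011110000111100001111)·(0110000000000110000001010111001) mod 2 = 0+0+0+0+0+0+0+0+0+0+0+0+0+1+1+0+0+0+0+0+0+1+0+0+0+0+0+1+0+0+1 mod 2 = 1
  s[3] = (0000000111111110000000011111111)·(0110000000000110000001010111001) mod 2 = 0+0+0+0+0+0+0+0+0+0+0+0+0+1+1+0+0+0+0+0+0+0+0+1+0+1+1+1+0+0+1 mod 2 = 1
  s[4] = (0000000000000001111111111111111)·(0110000000000110000001010111001) mod 2 = 0+0+0+0+0+0+0+0+0+0+0+0+0+0+0+0+0+0+0+0+0+1+0+1+0+1+1+1+0+0+1 mod 2 = 0
Syndrome = 00110
Column i of H is the binary representation of i, so the syndrome is the binary index of the flipped bit.
Read s = 00110 with s[0] as LSB: 0·2^0 + 0·2^1 + 1·2^2 + 1·2^3 + 0·2^4 = 12.
Error is at bit position 12.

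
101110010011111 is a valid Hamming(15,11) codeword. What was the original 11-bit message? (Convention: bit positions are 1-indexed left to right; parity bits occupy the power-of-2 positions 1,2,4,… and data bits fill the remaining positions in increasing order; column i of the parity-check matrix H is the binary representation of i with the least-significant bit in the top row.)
Parity bits occupy power-of-2 positions; data bits are at positions {3,5,6,7,9,10,11,12,13,14,15} (1-indexed).
Extract: c[3]=1 c[5]=1 c[6]=0 c[7]=0 c[9]=0 c[10]=0 c[11]=1 c[12]=1 c[13]=1 c[14]=1 c[15]=1
Data = 11000011111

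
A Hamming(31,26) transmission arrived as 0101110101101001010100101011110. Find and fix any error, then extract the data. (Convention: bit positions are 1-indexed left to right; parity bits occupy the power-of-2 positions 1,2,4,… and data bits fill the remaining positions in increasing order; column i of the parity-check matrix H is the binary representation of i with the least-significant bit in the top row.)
Syndrome s = H · r^T (mod 2), r = 0101110101101001010100101011110:
  s[0] = (1010101010101010101010101010101)·(0101110101101001010100101011110) mod 2 = 0+0+0+0+1+0+0+0+0+0+1+0+1+0+0+0+0+0+0+0+0+0+1+0+1+0+1+0+1+0+0 mod 2 = 1
  s[1] = (0110011001100110011001100110011)·(0101110101101001010100101011110) mod 2 = 0+1+0+0+0+1+0+0+0+1+1+0+0+0+0+0+0+1+0+0+0+0+1+0+0+0+1+0+0+1+0 mod 2 = 0
  s[2] = (0001111000011110000111100001111)·(0101110101101001010100101011110) mod 2 = 0+0+0+1+1+1+0+0+0+0+0+0+1+0+0+0+0+0+0+1+0+0+1+0+0+0+0+1+1+1+0 mod 2 = 1
  s[3] = (0000000111111110000000011111111)·(0101110101101001010100101011110) mod 2 = 0+0+0+0+0+0+0+1+0+1+1+0+1+0+0+0+0+0+0+0+0+0+0+0+1+0+1+1+1+1+0 mod 2 = 1
  s[4] = (0000000000000001111111111111111)·(0101110101101001010100101011110) mod 2 = 0+0+0+0+0+0+0+0+0+0+0+0+0+0+0+1+0+1+0+1+0+0+1+0+1+0+1+1+1+1+0 mod 2 = 1
Syndrome = 10111
Column 29 of H equals this syndrome → error at bit 29 (1-indexed).
Flip bit 29: 0101110101101001010100101011110 → 0101110101101001010100101011010
Extract data bits at positions {3,5,6,7,9,10,11,12,13,14,15,17,18,19,20,21,22,23,24,25,26,27,28,29,30,31}: 01100110100010100101011010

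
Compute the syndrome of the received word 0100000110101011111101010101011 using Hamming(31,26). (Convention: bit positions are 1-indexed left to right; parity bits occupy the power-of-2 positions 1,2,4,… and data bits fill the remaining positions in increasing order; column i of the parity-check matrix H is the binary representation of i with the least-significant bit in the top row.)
Syndrome s = H · r^T (mod 2), r = 0100000110101011111101010101011:
  s[0] = (1010101010101010101010101010101)·(0100000110101011111101010101011) mod 2 = 0+0+0+0+0+0+0+0+1+0+1+0+1+0+1+0+1+0+1+0+0+0+0+0+0+0+0+0+0+0+1 mod 2 = 1
  s[1] = (0110011001100110011001100110011)·(0100000110101011111101010101011) mod 2 = 0+1+0+0+0+0+0+0+0+0+1+0+0+0+1+0+0+1+1+0+0+1+0+0+0+1+0+0+0+1+1 mod 2 = 1
  s[2] = (0001111000011110000111100001111)·(0100000110101011111101010101011) mod 2 = 0+0+0+0+0+0+0+0+0+0+0+0+1+0+1+0+0+0+0+1+0+1+0+0+0+0+0+1+0+1+1 mod 2 = 1
  s[3] = (0000000111111110000000011111111)·(0100000110101011111101010101011) mod 2 = 0+0+0+0+0+0+0+1+1+0+1+0+1+0+1+0+0+0+0+0+0+0+0+1+0+1+0+1+0+1+1 mod 2 = 0
  s[4] = (0000000000000001111111111111111)·(0100000110101011111101010101011) mod 2 = 0+0+0+0+0+0+0+0+0+0+0+0+0+0+0+1+1+1+1+1+0+1+0+1+0+1+0+1+0+1+1 mod 2 = 1
Syndrome = 11101
Non-zero syndrome: error at position 23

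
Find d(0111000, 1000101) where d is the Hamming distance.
XOR = 1111101, count of 1s = 6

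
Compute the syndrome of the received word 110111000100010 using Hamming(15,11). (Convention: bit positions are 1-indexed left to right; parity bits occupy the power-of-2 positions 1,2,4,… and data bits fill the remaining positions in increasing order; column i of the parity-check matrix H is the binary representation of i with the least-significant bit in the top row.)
Syndrome s = H · r^T (mod 2), r = 110111000100010:
  s[0] = (101010101010101)·(110111000100010) mod 2 = 1+0+0+0+1+0+0+0+0+0+0+0+0+0+0 mod 2 = 0
  s[1] = (011001100110011)·(110111000100010) mod 2 = 0+1+0+0+0+1+0+0+0+1+0+0+0+1+0 mod 2 = 0
  s[2] = (000111100001111)·(110111000100010) mod 2 = 0+0+0+1+1+1+0+0+0+0+0+0+0+1+0 mod 2 = 0
  s[3] = (000000011111111)·(110111000100010) mod 2 = 0+0+0+0+0+0+0+0+0+1+0+0+0+1+0 mod 2 = 0
Syndrome = 0000
s = 0: no error detected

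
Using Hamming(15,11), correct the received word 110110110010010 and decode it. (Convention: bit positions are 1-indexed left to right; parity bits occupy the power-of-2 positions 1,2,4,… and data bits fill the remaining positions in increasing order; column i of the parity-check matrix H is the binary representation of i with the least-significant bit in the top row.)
Syndrome s = H · r^T (mod 2), r = 110110110010010:
  s[0] = (101010101010101)·(110110110010010) mod 2 = 1+0+0+0+1+0+1+0+0+0+1+0+0+0+0 mod 2 = 0
  s[1] = (011001100110011)·(110110110010010) mod 2 = 0+1+0+0+0+0+1+0+0+0+1+0+0+1+0 mod 2 = 0
  s[2] = (000111100001111)·(110110110010010) mod 2 = 0+0+0+1+1+0+1+0+0+0+0+0+0+1+0 mod 2 = 0
  s[3] = (000000011111111)·(110110110010010) mod 2 = 0+0+0+0+0+0+0+1+0+0+1+0+0+1+0 mod 2 = 1
Syndrome = 0001
Column 8 of H equals this syndrome → error at bit 8 (1-indexed).
Flip bit 8: 110110110010010 → 110110100010010
Extract data bits at positions {3,5,6,7,9,10,11,12,13,14,15}: 01010010010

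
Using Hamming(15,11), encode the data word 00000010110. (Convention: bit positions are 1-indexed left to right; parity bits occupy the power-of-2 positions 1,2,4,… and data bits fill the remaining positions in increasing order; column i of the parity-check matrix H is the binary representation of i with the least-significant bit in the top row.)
Codeword c = d · G (mod 2), d = 00000010110:
  c[0] = d·G[:,0] = (00000010110)·(11011010101) mod 2 = 0+0+0+0+0+0+1+0+1+0+0 mod 2 = 0
  c[1] = d·G[:,1] = (00000010110)·(10110110011) mod 2 = 0+0+0+0+0+0+1+0+0+1+0 mod 2 = 0
  c[2] = d·G[:,2] = (00000010110)·(10000000000) mod 2 = 0+0+0+0+0+0+0+0+0+0+0 mod 2 = 0
  c[3] = d·G[:,3] = (00000010110)·(01110001111) mod 2 = 0+0+0+0+0+0+0+0+1+1+0 mod 2 = 0
  c[4] = d·G[:,4] = (00000010110)·(01000000000) mod 2 = 0+0+0+0+0+0+0+0+0+0+0 mod 2 = 0
  c[5] = d·G[:,5] = (00000010110)·(00100000000) mod 2 = 0+0+0+0+0+0+0+0+0+0+0 mod 2 = 0
  c[6] = d·G[:,6] = (00000010110)·(00010000000) mod 2 = 0+0+0+0+0+0+0+0+0+0+0 mod 2 = 0
  c[7] = d·G[:,7] = (00000010110)·(00001111111) mod 2 = 0+0+0+0+0+0+1+0+1+1+0 mod 2 = 1
  c[8] = d·G[:,8] = (00000010110)·(00001000000) mod 2 = 0+0+0+0+0+0+0+0+0+0+0 mod 2 = 0
  c[9] = d·G[:,9] = (00000010110)·(00000100000) mod 2 = 0+0+0+0+0+0+0+0+0+0+0 mod 2 = 0
  c[10] = d·G[:,10] = (00000010110)·(00000010000) mod 2 = 0+0+0+0+0+0+1+0+0+0+0 mod 2 = 1
  c[11] = d·G[:,11] = (00000010110)·(00000001000) mod 2 = 0+0+0+0+0+0+0+0+0+0+0 mod 2 = 0
  c[12] = d·G[:,12] = (00000010110)·(00000000100) mod 2 = 0+0+0+0+0+0+0+0+1+0+0 mod 2 = 1
  c[13] = d·G[:,13] = (00000010110)·(00000000010) mod 2 = 0+0+0+0+0+0+0+0+0+1+0 mod 2 = 1
  c[14] = d·G[:,14] = (00000010110)·(00000000001) mod 2 = 0+0+0+0+0+0+0+0+0+0+0 mod 2 = 0
Codeword = 000000010010110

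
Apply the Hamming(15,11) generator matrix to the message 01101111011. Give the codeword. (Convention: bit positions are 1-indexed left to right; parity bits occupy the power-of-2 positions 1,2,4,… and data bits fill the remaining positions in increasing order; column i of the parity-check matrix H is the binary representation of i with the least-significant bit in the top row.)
Codeword c = d · G (mod 2), d = 01101111011:
  c[0] = d·G[:,0] = (01101111011)·(11011010101) mod 2 = 0+1+0+0+1+0+1+0+0+0+1 mod 2 = 0
  c[1] = d·G[:,1] = (01101111011)·(10110110011) mod 2 = 0+0+1+0+0+1+1+0+0+1+1 mod 2 = 1
  c[2] = d·G[:,2] = (01101111011)·(10000000000) mod 2 = 0+0+0+0+0+0+0+0+0+0+0 mod 2 = 0
  c[3] = d·G[:,3] = (01101111011)·(01110001111) mod 2 = 0+1+1+0+0+0+0+1+0+1+1 mod 2 = 1
  c[4] = d·G[:,4] = (01101111011)·(01000000000) mod 2 = 0+1+0+0+0+0+0+0+0+0+0 mod 2 = 1
  c[5] = d·G[:,5] = (01101111011)·(00100000000) mod 2 = 0+0+1+0+0+0+0+0+0+0+0 mod 2 = 1
  c[6] = d·G[:,6] = (01101111011)·(00010000000) mod 2 = 0+0+0+0+0+0+0+0+0+0+0 mod 2 = 0
  c[7] = d·G[:,7] = (01101111011)·(00001111111) mod 2 = 0+0+0+0+1+1+1+1+0+1+1 mod 2 = 0
  c[8] = d·G[:,8] = (01101111011)·(00001000000) mod 2 = 0+0+0+0+1+0+0+0+0+0+0 mod 2 = 1
  c[9] = d·G[:,9] = (01101111011)·(00000100000) mod 2 = 0+0+0+0+0+1+0+0+0+0+0 mod 2 = 1
  c[10] = d·G[:,10] = (01101111011)·(00000010000) mod 2 = 0+0+0+0+0+0+1+0+0+0+0 mod 2 = 1
  c[11] = d·G[:,11] = (01101111011)·(00000001000) mod 2 = 0+0+0+0+0+0+0+1+0+0+0 mod 2 = 1
  c[12] = d·G[:,12] = (01101111011)·(00000000100) mod 2 = 0+0+0+0+0+0+0+0+0+0+0 mod 2 = 0
  c[13] = d·G[:,13] = (01101111011)·(00000000010) mod 2 = 0+0+0+0+0+0+0+0+0+1+0 mod 2 = 1
  c[14] = d·G[:,14] = (01101111011)·(00000000001) mod 2 = 0+0+0+0+0+0+0+0+0+0+1 mod 2 = 1
Codeword = 010111001111011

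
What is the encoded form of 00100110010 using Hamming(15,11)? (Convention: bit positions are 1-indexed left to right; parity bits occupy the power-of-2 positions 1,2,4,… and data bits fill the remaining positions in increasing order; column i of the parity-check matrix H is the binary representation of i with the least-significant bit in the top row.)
Codeword c = d · G (mod 2), d = 00100110010:
  c[0] = d·G[:,0] = (00100110010)·(11011010101) mod 2 = 0+0+0+0+0+0+1+0+0+0+0 mod 2 = 1
  c[1] = d·G[:,1] = (00100110010)·(10110110011) mod 2 = 0+0+1+0+0+1+1+0+0+1+0 mod 2 = 0
  c[2] = d·G[:,2] = (00100110010)·(10000000000) mod 2 = 0+0+0+0+0+0+0+0+0+0+0 mod 2 = 0
  c[3] = d·G[:,3] = (00100110010)·(01110001111) mod 2 = 0+0+1+0+0+0+0+0+0+1+0 mod 2 = 0
  c[4] = d·G[:,4] = (00100110010)·(01000000000) mod 2 = 0+0+0+0+0+0+0+0+0+0+0 mod 2 = 0
  c[5] = d·G[:,5] = (00100110010)·(00100000000) mod 2 = 0+0+1+0+0+0+0+0+0+0+0 mod 2 = 1
  c[6] = d·G[:,6] = (00100110010)·(00010000000) mod 2 = 0+0+0+0+0+0+0+0+0+0+0 mod 2 = 0
  c[7] = d·G[:,7] = (00100110010)·(00001111111) mod 2 = 0+0+0+0+0+1+1+0+0+1+0 mod 2 = 1
  c[8] = d·G[:,8] = (00100110010)·(00001000000) mod 2 = 0+0+0+0+0+0+0+0+0+0+0 mod 2 = 0
  c[9] = d·G[:,9] = (00100110010)·(00000100000) mod 2 = 0+0+0+0+0+1+0+0+0+0+0 mod 2 = 1
  c[10] = d·G[:,10] = (00100110010)·(00000010000) mod 2 = 0+0+0+0+0+0+1+0+0+0+0 mod 2 = 1
  c[11] = d·G[:,11] = (00100110010)·(00000001000) mod 2 = 0+0+0+0+0+0+0+0+0+0+0 mod 2 = 0
  c[12] = d·G[:,12] = (00100110010)·(00000000100) mod 2 = 0+0+0+0+0+0+0+0+0+0+0 mod 2 = 0
  c[13] = d·G[:,13] = (00100110010)·(00000000010) mod 2 = 0+0+0+0+0+0+0+0+0+1+0 mod 2 = 1
  c[14] = d·G[:,14] = (00100110010)·(00000000001) mod 2 = 0+0+0+0+0+0+0+0+0+0+0 mod 2 = 0
Codeword = 100001010110010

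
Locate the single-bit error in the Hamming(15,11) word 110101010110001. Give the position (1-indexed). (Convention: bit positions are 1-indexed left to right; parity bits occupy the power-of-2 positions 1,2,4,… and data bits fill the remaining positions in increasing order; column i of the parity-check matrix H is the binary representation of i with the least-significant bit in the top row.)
Syndrome s = H · r^T (mod 2), r = 110101010110001:
  s[0] = (101010101010101)·(110101010110001) mod 2 = 1+0+0+0+0+0+0+0+0+0+1+0+0+0+1 mod 2 = 1
  s[1] = (011001100110011)·(110101010110001) mod 2 = 0+1+0+0+0+1+0+0+0+1+1+0+0+0+1 mod 2 = 1
  s[2] = (000111100001111)·(110101010110001) mod 2 = 0+0+0+1+0+1+0+0+0+0+0+0+0+0+1 mod 2 = 1
  s[3] = (000000011111111)·(110101010110001) mod 2 = 0+0+0+0+0+0+0+1+0+1+1+0+0+0+1 mod 2 = 0
Syndrome = 1110
Column i of H is the binary representation of i, so the syndrome is the binary index of the flipped bit.
Read s = 1110 with s[0] as LSB: 1·2^0 + 1·2^1 + 1·2^2 + 0·2^3 = 7.
Error is at bit position 7.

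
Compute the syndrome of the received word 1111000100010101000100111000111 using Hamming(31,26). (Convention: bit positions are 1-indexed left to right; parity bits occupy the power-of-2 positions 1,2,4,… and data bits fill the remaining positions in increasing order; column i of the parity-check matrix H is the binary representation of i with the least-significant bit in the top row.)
Syndrome s = H · r^T (mod 2), r = 1111000100010101000100111000111:
  s[0] = (1010101010101010101010101010101)·(1111000100010101000100111000111) mod 2 = 1+0+1+0+0+0+0+0+0+0+0+0+0+0+0+0+0+0+0+0+0+0+1+0+1+0+0+0+1+0+1 mod 2 = 0
  s[1] = (0110011001100110011001100110011)·(1111000100010101000100111000111) mod 2 = 0+1+1+0+0+0+0+0+0+0+0+0+0+1+0+0+0+0+0+0+0+0+1+0+0+0+0+0+0+1+1 mod 2 = 0
  s[2] = (0001111000011110000111100001111)·(1111000100010101000100111000111) mod 2 = 0+0+0+1+0+0+0+0+0+0+0+1+0+1+0+0+0+0+0+1+0+0+1+0+0+0+0+0+1+1+1 mod 2 = 0
  s[3] = (0000000111111110000000011111111)·(1111000100010101000100111000111) mod 2 = 0+0+0+0+0+0+0+1+0+0+0+1+0+1+0+0+0+0+0+0+0+0+0+1+1+0+0+0+1+1+1 mod 2 = 0
  s[4] = (0000000000000001111111111111111)·(1111000100010101000100111000111) mod 2 = 0+0+0+0+0+0+0+0+0+0+0+0+0+0+0+1+0+0+0+1+0+0+1+1+1+0+0+0+1+1+1 mod 2 = 0
Syndrome = 00000
s = 0: no error detected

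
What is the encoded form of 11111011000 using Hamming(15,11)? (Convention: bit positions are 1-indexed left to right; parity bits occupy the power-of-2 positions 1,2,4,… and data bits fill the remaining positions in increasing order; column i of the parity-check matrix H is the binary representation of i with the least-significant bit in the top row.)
Codeword c = d · G (mod 2), d = 11111011000:
  c[0] = d·G[:,0] = (11111011000)·(11011010101) mod 2 = 1+1+0+1+1+0+1+0+0+0+0 mod 2 = 1
  c[1] = d·G[:,1] = (11111011000)·(10110110011) mod 2 = 1+0+1+1+0+0+1+0+0+0+0 mod 2 = 0
  c[2] = d·G[:,2] = (11111011000)·(10000000000) mod 2 = 1+0+0+0+0+0+0+0+0+0+0 mod 2 = 1
  c[3] = d·G[:,3] = (11111011000)·(01110001111) mod 2 = 0+1+1+1+0+0+0+1+0+0+0 mod 2 = 0
  c[4] = d·G[:,4] = (11111011000)·(01000000000) mod 2 = 0+1+0+0+0+0+0+0+0+0+0 mod 2 = 1
  c[5] = d·G[:,5] = (11111011000)·(00100000000) mod 2 = 0+0+1+0+0+0+0+0+0+0+0 mod 2 = 1
  c[6] = d·G[:,6] = (11111011000)·(00010000000) mod 2 = 0+0+0+1+0+0+0+0+0+0+0 mod 2 = 1
  c[7] = d·G[:,7] = (11111011000)·(00001111111) mod 2 = 0+0+0+0+1+0+1+1+0+0+0 mod 2 = 1
  c[8] = d·G[:,8] = (11111011000)·(00001000000) mod 2 = 0+0+0+0+1+0+0+0+0+0+0 mod 2 = 1
  c[9] = d·G[:,9] = (11111011000)·(00000100000) mod 2 = 0+0+0+0+0+0+0+0+0+0+0 mod 2 = 0
  c[10] = d·G[:,10] = (11111011000)·(00000010000) mod 2 = 0+0+0+0+0+0+1+0+0+0+0 mod 2 = 1
  c[11] = d·G[:,11] = (11111011000)·(00000001000) mod 2 = 0+0+0+0+0+0+0+1+0+0+0 mod 2 = 1
  c[12] = d·G[:,12] = (11111011000)·(00000000100) mod 2 = 0+0+0+0+0+0+0+0+0+0+0 mod 2 = 0
  c[13] = d·G[:,13] = (11111011000)·(00000000010) mod 2 = 0+0+0+0+0+0+0+0+0+0+0 mod 2 = 0
  c[14] = d·G[:,14] = (11111011000)·(00000000001) mod 2 = 0+0+0+0+0+0+0+0+0+0+0 mod 2 = 0
Codeword = 101011111011000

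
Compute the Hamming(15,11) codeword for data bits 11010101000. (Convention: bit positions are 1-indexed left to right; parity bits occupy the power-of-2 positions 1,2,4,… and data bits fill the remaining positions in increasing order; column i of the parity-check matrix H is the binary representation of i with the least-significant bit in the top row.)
Codeword c = d · G (mod 2), d = 11010101000:
  c[0] = d·G[:,0] = (11010101000)·(11011010101) mod 2 = 1+1+0+1+0+0+0+0+0+0+0 mod 2 = 1
  c[1] = d·G[:,1] = (11010101000)·(10110110011) mod 2 = 1+0+0+1+0+1+0+0+0+0+0 mod 2 = 1
  c[2] = d·G[:,2] = (11010101000)·(10000000000) mod 2 = 1+0+0+0+0+0+0+0+0+0+0 mod 2 = 1
  c[3] = d·G[:,3] = (11010101000)·(01110001111) mod 2 = 0+1+0+1+0+0+0+1+0+0+0 mod 2 = 1
  c[4] = d·G[:,4] = (11010101000)·(01000000000) mod 2 = 0+1+0+0+0+0+0+0+0+0+0 mod 2 = 1
  c[5] = d·G[:,5] = (11010101000)·(00100000000) mod 2 = 0+0+0+0+0+0+0+0+0+0+0 mod 2 = 0
  c[6] = d·G[:,6] = (11010101000)·(00010000000) mod 2 = 0+0+0+1+0+0+0+0+0+0+0 mod 2 = 1
  c[7] = d·G[:,7] = (11010101000)·(00001111111) mod 2 = 0+0+0+0+0+1+0+1+0+0+0 mod 2 = 0
  c[8] = d·G[:,8] = (11010101000)·(00001000000) mod 2 = 0+0+0+0+0+0+0+0+0+0+0 mod 2 = 0
  c[9] = d·G[:,9] = (11010101000)·(00000100000) mod 2 = 0+0+0+0+0+1+0+0+0+0+0 mod 2 = 1
  c[10] = d·G[:,10] = (11010101000)·(00000010000) mod 2 = 0+0+0+0+0+0+0+0+0+0+0 mod 2 = 0
  c[11] = d·G[:,11] = (11010101000)·(00000001000) mod 2 = 0+0+0+0+0+0+0+1+0+0+0 mod 2 = 1
  c[12] = d·G[:,12] = (11010101000)·(00000000100) mod 2 = 0+0+0+0+0+0+0+0+0+0+0 mod 2 = 0
  c[13] = d·G[:,13] = (11010101000)·(00000000010) mod 2 = 0+0+0+0+0+0+0+0+0+0+0 mod 2 = 0
  c[14] = d·G[:,14] = (11010101000)·(00000000001) mod 2 = 0+0+0+0+0+0+0+0+0+0+0 mod 2 = 0
Codeword = 111110100101000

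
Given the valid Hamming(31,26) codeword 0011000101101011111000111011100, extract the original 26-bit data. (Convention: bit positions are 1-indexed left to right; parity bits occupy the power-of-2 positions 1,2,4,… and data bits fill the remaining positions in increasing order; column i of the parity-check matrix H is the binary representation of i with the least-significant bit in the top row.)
Parity bits occupy power-of-2 positions; data bits are at positions {3,5,6,7,9,10,11,12,13,14,15,17,18,19,20,21,22,23,24,25,26,27,28,29,30,31} (1-indexed).
Extract: c[3]=1 c[5]=0 c[6]=0 c[7]=0 c[9]=0 c[10]=1 c[11]=1 c[12]=0 c[13]=1 c[14]=0 c[15]=1 c[17]=1 c[18]=1 c[19]=1 c[20]=0 c[21]=0 c[22]=0 c[23]=1 c[24]=1 c[25]=1 c[26]=0 c[27]=1 c[28]=1 c[29]=1 c[30]=0 c[31]=0
Data = 10000110101111000111011100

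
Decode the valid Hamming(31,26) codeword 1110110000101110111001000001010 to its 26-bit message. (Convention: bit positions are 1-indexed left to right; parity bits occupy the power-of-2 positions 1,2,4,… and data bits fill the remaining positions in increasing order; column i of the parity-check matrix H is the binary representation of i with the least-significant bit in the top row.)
Parity bits occupy power-of-2 positions; data bits are at positions {3,5,6,7,9,10,11,12,13,14,15,17,18,19,20,21,22,23,24,25,26,27,28,29,30,31} (1-indexed).
Extract: c[3]=1 c[5]=1 c[6]=1 c[7]=0 c[9]=0 c[10]=0 c[11]=1 c[12]=0 c[13]=1 c[14]=1 c[15]=1 c[17]=1 c[18]=1 c[19]=1 c[20]=0 c[21]=0 c[22]=1 c[23]=0 c[24]=0 c[25]=0 c[26]=0 c[27]=0 c[28]=1 c[29]=0 c[30]=1 c[31]=0
Data = 11100010111111001000001010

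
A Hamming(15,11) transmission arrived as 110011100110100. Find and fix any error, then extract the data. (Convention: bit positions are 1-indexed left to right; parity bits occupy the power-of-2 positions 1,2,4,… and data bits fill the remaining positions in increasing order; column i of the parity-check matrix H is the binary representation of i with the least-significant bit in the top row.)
Syndrome s = H · r^T (mod 2), r = 110011100110100:
  s[0] = (101010101010101)·(110011100110100) mod 2 = 1+0+0+0+1+0+1+0+0+0+1+0+1+0+0 mod 2 = 1
  s[1] = (011001100110011)·(110011100110100) mod 2 = 0+1+0+0+0+1+1+0+0+1+1+0+0+0+0 mod 2 = 1
  s[2] = (000111100001111)·(110011100110100) mod 2 = 0+0+0+0+1+1+1+0+0+0+0+0+1+0+0 mod 2 = 0
  s[3] = (000000011111111)·(110011100110100) mod 2 = 0+0+0+0+0+0+0+0+0+1+1+0+1+0+0 mod 2 = 1
Syndrome = 1101
Column 11 of H equals this syndrome → error at bit 11 (1-indexed).
Flip bit 11: 110011100110100 → 110011100100100
Extract data bits at positions {3,5,6,7,9,10,11,12,13,14,15}: 01110100100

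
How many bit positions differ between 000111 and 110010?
XOR = 110101, count of 1s = 4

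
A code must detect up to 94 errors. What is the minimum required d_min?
Detecting e errors requires d_min ≥ e + 1 = 94 + 1 = 95.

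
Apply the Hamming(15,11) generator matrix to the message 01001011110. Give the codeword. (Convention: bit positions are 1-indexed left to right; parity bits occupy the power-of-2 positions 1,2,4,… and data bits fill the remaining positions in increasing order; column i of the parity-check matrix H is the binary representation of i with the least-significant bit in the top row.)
Codeword c = d · G (mod 2), d = 01001011110:
  c[0] = d·G[:,0] = (01001011110)·(11011010101) mod 2 = 0+1+0+0+1+0+1+0+1+0+0 mod 2 = 0
  c[1] = d·G[:,1] = (01001011110)·(10110110011) mod 2 = 0+0+0+0+0+0+1+0+0+1+0 mod 2 = 0
  c[2] = d·G[:,2] = (01001011110)·(10000000000) mod 2 = 0+0+0+0+0+0+0+0+0+0+0 mod 2 = 0
  c[3] = d·G[:,3] = (01001011110)·(01110001111) mod 2 = 0+1+0+0+0+0+0+1+1+1+0 mod 2 = 0
  c[4] = d·G[:,4] = (01001011110)·(01000000000) mod 2 = 0+1+0+0+0+0+0+0+0+0+0 mod 2 = 1
  c[5] = d·G[:,5] = (01001011110)·(00100000000) mod 2 = 0+0+0+0+0+0+0+0+0+0+0 mod 2 = 0
  c[6] = d·G[:,6] = (01001011110)·(00010000000) mod 2 = 0+0+0+0+0+0+0+0+0+0+0 mod 2 = 0
  c[7] = d·G[:,7] = (01001011110)·(00001111111) mod 2 = 0+0+0+0+1+0+1+1+1+1+0 mod 2 = 1
  c[8] = d·G[:,8] = (01001011110)·(00001000000) mod 2 = 0+0+0+0+1+0+0+0+0+0+0 mod 2 = 1
  c[9] = d·G[:,9] = (01001011110)·(00000100000) mod 2 = 0+0+0+0+0+0+0+0+0+0+0 mod 2 = 0
  c[10] = d·G[:,10] = (01001011110)·(00000010000) mod 2 = 0+0+0+0+0+0+1+0+0+0+0 mod 2 = 1
  c[11] = d·G[:,11] = (01001011110)·(00000001000) mod 2 = 0+0+0+0+0+0+0+1+0+0+0 mod 2 = 1
  c[12] = d·G[:,12] = (01001011110)·(00000000100) mod 2 = 0+0+0+0+0+0+0+0+1+0+0 mod 2 = 1
  c[13] = d·G[:,13] = (01001011110)·(00000000010) mod 2 = 0+0+0+0+0+0+0+0+0+1+0 mod 2 = 1
  c[14] = d·G[:,14] = (01001011110)·(00000000001) mod 2 = 0+0+0+0+0+0+0+0+0+0+0 mod 2 = 0
Codeword = 000010011011110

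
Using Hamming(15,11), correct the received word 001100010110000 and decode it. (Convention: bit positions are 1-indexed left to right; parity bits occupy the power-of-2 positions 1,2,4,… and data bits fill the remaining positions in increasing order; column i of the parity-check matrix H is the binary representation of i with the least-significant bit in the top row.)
Syndrome s = H · r^T (mod 2), r = 001100010110000:
  s[0] = (101010101010101)·(001100010110000) mod 2 = 0+0+1+0+0+0+0+0+0+0+1+0+0+0+0 mod 2 = 0
  s[1] = (011001100110011)·(001100010110000) mod 2 = 0+0+1+0+0+0+0+0+0+1+1+0+0+0+0 mod 2 = 1
  s[2] = (000111100001111)·(001100010110000) mod 2 = 0+0+0+1+0+0+0+0+0+0+0+0+0+0+0 mod 2 = 1
  s[3] = (000000011111111)·(001100010110000) mod 2 = 0+0+0+0+0+0+0+1+0+1+1+0+0+0+0 mod 2 = 1
Syndrome = 0111
Column 14 of H equals this syndrome → error at bit 14 (1-indexed).
Flip bit 14: 001100010110000 → 001100010110010
Extract data bits at positions {3,5,6,7,9,10,11,12,13,14,15}: 10000110010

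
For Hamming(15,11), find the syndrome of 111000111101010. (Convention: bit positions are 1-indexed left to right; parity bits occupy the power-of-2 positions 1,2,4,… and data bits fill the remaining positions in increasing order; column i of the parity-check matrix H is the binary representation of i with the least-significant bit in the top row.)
Syndrome s = H · r^T (mod 2), r = 111000111101010:
  s[0] = (101010101010101)·(111000111101010) mod 2 = 1+0+1+0+0+0+1+0+1+0+0+0+0+0+0 mod 2 = 0
  s[1] = (011001100110011)·(111000111101010) mod 2 = 0+1+1+0+0+0+1+0+0+1+0+0+0+1+0 mod 2 = 1
  s[2] = (000111100001111)·(111000111101010) mod 2 = 0+0+0+0+0+0+1+0+0+0+0+1+0+1+0 mod 2 = 1
  s[3] = (000000011111111)·(111000111101010) mod 2 = 0+0+0+0+0+0+0+1+1+1+0+1+0+1+0 mod 2 = 1
Syndrome = 0111
Non-zero syndrome: error at position 14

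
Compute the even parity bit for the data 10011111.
Sum of data bits: 1+0+0+1+1+1+1+1 = 6.
6 mod 2 = 0, so parity bit = 0.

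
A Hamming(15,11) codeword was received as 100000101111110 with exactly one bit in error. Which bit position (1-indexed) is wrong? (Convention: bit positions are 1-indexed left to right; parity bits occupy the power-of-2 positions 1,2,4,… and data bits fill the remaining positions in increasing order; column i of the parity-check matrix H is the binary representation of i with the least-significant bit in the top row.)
Syndrome s = H · r^T (mod 2), r = 100000101111110:
  s[0] = (101010101010101)·(100000101111110) mod 2 = 1+0+0+0+0+0+1+0+1+0+1+0+1+0+0 mod 2 = 1
  s[1] = (011001100110011)·(100000101111110) mod 2 = 0+0+0+0+0+0+1+0+0+1+1+0+0+1+0 mod 2 = 0
  s[2] = (000111100001111)·(100000101111110) mod 2 = 0+0+0+0+0+0+1+0+0+0+0+1+1+1+0 mod 2 = 0
  s[3] = (000000011111111)·(100000101111110) mod 2 = 0+0+0+0+0+0+0+0+1+1+1+1+1+1+0 mod 2 = 0
Syndrome = 1000
Column i of H is the binary representation of i, so the syndrome is the binary index of the flipped bit.
Read s = 1000 with s[0] as LSB: 1·2^0 + 0·2^1 + 0·2^2 + 0·2^3 = 1.
Error is at bit position 1.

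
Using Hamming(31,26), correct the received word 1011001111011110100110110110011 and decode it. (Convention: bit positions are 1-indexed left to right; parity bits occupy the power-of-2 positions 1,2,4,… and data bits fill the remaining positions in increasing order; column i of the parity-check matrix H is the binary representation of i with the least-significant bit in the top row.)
Syndrome s = H · r^T (mod 2), r = 1011001111011110100110110110011:
  s[0] = (1010101010101010101010101010101)·(1011001111011110100110110110011) mod 2 = 1+0+1+0+0+0+1+0+1+0+0+0+1+0+1+0+1+0+0+0+1+0+1+0+0+0+1+0+0+0+1 mod 2 = 1
  s[1] = (0110011001100110011001100110011)·(1011001111011110100110110110011) mod 2 = 0+0+1+0+0+0+1+0+0+1+0+0+0+1+1+0+0+0+0+0+0+0+1+0+0+1+1+0+0+1+1 mod 2 = 0
  s[2] = (0001111000011110000111100001111)·(1011001111011110100110110110011) mod 2 = 0+0+0+1+0+0+1+0+0+0+0+1+1+1+1+0+0+0+0+1+1+0+1+0+0+0+0+0+0+1+1 mod 2 = 1
  s[3] = (0000000111111110000000011111111)·(1011001111011110100110110110011) mod 2 = 0+0+0+0+0+0+0+1+1+1+0+1+1+1+1+0+0+0+0+0+0+0+0+1+0+1+1+0+0+1+1 mod 2 = 0
  s[4] = (0000000000000001111111111111111)·(1011001111011110100110110110011) mod 2 = 0+0+0+0+0+0+0+0+0+0+0+0+0+0+0+0+1+0+0+1+1+0+1+1+0+1+1+0+0+1+1 mod 2 = 1
Syndrome = 10101
Column 21 of H equals this syndrome → error at bit 21 (1-indexed).
Flip bit 21: 1011001111011110100110110110011 → 1011001111011110100100110110011
Extract data bits at positions {3,5,6,7,9,10,11,12,13,14,15,17,18,19,20,21,22,23,24,25,26,27,28,29,30,31}: 10011101111100100110110011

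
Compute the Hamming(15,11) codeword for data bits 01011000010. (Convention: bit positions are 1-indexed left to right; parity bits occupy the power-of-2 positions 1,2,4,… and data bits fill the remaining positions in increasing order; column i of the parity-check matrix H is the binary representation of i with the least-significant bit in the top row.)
Codeword c = d · G (mod 2), d = 01011000010:
  c[0] = d·G[:,0] = (01011000010)·(11011010101) mod 2 = 0+1+0+1+1+0+0+0+0+0+0 mod 2 = 1
  c[1] = d·G[:,1] = (01011000010)·(10110110011) mod 2 = 0+0+0+1+0+0+0+0+0+1+0 mod 2 = 0
  c[2] = d·G[:,2] = (01011000010)·(10000000000) mod 2 = 0+0+0+0+0+0+0+0+0+0+0 mod 2 = 0
  c[3] = d·G[:,3] = (01011000010)·(01110001111) mod 2 = 0+1+0+1+0+0+0+0+0+1+0 mod 2 = 1
  c[4] = d·G[:,4] = (01011000010)·(01000000000) mod 2 = 0+1+0+0+0+0+0+0+0+0+0 mod 2 = 1
  c[5] = d·G[:,5] = (01011000010)·(00100000000) mod 2 = 0+0+0+0+0+0+0+0+0+0+0 mod 2 = 0
  c[6] = d·G[:,6] = (01011000010)·(00010000000) mod 2 = 0+0+0+1+0+0+0+0+0+0+0 mod 2 = 1
  c[7] = d·G[:,7] = (01011000010)·(00001111111) mod 2 = 0+0+0+0+1+0+0+0+0+1+0 mod 2 = 0
  c[8] = d·G[:,8] = (01011000010)·(00001000000) mod 2 = 0+0+0+0+1+0+0+0+0+0+0 mod 2 = 1
  c[9] = d·G[:,9] = (01011000010)·(00000100000) mod 2 = 0+0+0+0+0+0+0+0+0+0+0 mod 2 = 0
  c[10] = d·G[:,10] = (01011000010)·(00000010000) mod 2 = 0+0+0+0+0+0+0+0+0+0+0 mod 2 = 0
  c[11] = d·G[:,11] = (01011000010)·(00000001000) mod 2 = 0+0+0+0+0+0+0+0+0+0+0 mod 2 = 0
  c[12] = d·G[:,12] = (01011000010)·(00000000100) mod 2 = 0+0+0+0+0+0+0+0+0+0+0 mod 2 = 0
  c[13] = d·G[:,13] = (01011000010)·(00000000010) mod 2 = 0+0+0+0+0+0+0+0+0+1+0 mod 2 = 1
  c[14] = d·G[:,14] = (01011000010)·(00000000001) mod 2 = 0+0+0+0+0+0+0+0+0+0+0 mod 2 = 0
Codeword = 100110101000010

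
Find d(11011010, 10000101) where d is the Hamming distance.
XOR = 01011111, count of 1s = 6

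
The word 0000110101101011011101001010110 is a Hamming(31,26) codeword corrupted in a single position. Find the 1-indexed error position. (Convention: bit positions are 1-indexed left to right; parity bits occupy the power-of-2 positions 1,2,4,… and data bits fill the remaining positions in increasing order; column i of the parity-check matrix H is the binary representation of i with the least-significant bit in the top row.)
Syndrome s = H · r^T (mod 2), r = 0000110101101011011101001010110:
  s[0] = (1010101010101010101010101010101)·(0000110101101011011101001010110) mod 2 = 0+0+0+0+1+0+0+0+0+0+1+0+1+0+1+0+0+0+1+0+0+0+0+0+1+0+1+0+1+0+0 mod 2 = 0
  s[1] = (0110011001100110011001100110011)·(0000110101101011011101001010110) mod 2 = 0+0+0+0+0+1+0+0+0+1+1+0+0+0+1+0+0+1+1+0+0+1+0+0+0+0+1+0+0+1+0 mod 2 = 1
  s[2] = (0001111000011110000111100001111)·(0000110101101011011101001010110) mod 2 = 0+0+0+0+1+1+0+0+0+0+0+0+1+0+1+0+0+0+0+1+0+1+0+0+0+0+0+0+1+1+0 mod 2 = 0
  s[3] = (0000000111111110000000011111111)·(0000110101101011011101001010110) mod 2 = 0+0+0+0+0+0+0+1+0+1+1+0+1+0+1+0+0+0+0+0+0+0+0+0+1+0+1+0+1+1+0 mod 2 = 1
  s[4] = (0000000000000001111111111111111)·(0000110101101011011101001010110) mod 2 = 0+0+0+0+0+0+0+0+0+0+0+0+0+0+0+1+0+1+1+1+0+1+0+0+1+0+1+0+1+1+0 mod 2 = 1
Syndrome = 01011
Column i of H is the binary representation of i, so the syndrome is the binary index of the flipped bit.
Read s = 01011 with s[0] as LSB: 0·2^0 + 1·2^1 + 0·2^2 + 1·2^3 + 1·2^4 = 26.
Error is at bit position 26.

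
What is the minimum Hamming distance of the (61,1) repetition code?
d_min = 61 (the only two codewords are 0…0 and 1…1, differing in all 61 positions).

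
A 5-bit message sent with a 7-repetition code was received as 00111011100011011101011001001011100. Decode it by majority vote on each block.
Split into 7-bit blocks and majority-vote each:
  block 1 = 0011101: 4 ones, 3 zeros → 1
  block 2 = 1100011: 4 ones, 3 zeros → 1
  block 3 = 0111010: 4 ones, 3 zeros → 1
  block 4 = 1100100: 3 ones, 4 zeros → 0
  block 5 = 1011100: 4 ones, 3 zeros → 1
Decoded = 11101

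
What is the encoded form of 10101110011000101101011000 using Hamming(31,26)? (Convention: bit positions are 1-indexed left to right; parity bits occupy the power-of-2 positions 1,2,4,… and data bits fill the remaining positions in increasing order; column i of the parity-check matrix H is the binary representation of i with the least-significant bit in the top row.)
Codeword c = d · G (mod 2), d = 10101110011000101101011000:
  c[0] = d·G[:,0] = (10101110011000101101011000)·(11011010101101010101010101) mod 2 = 1+0+0+0+1+0+1+0+0+0+1+0+0+0+0+0+0+1+0+1+0+1+0+0+0+0 mod 2 = 1
  c[1] = d·G[:,1] = (10101110011000101101011000)·(10110110011011001100110011) mod 2 = 1+0+1+0+0+1+1+0+0+1+1+0+0+0+0+0+1+1+0+0+0+1+0+0+0+0 mod 2 = 1
  c[2] = d·G[:,2] = (10101110011000101101011000)·(10000000000000000000000000) mod 2 = 1+0+0+0+0+0+0+0+0+0+0+0+0+0+0+0+0+0+0+0+0+0+0+0+0+0 mod 2 = 1
  c[3] = d·G[:,3] = (10101110011000101101011000)·(01110001111000111100001111) mod 2 = 0+0+1+0+0+0+0+0+0+1+1+0+0+0+1+0+1+1+0+0+0+0+1+0+0+0 mod 2 = 1
  c[4] = d·G[:,4] = (10101110011000101101011000)·(01000000000000000000000000) mod 2 = 0+0+0+0+0+0+0+0+0+0+0+0+0+0+0+0+0+0+0+0+0+0+0+0+0+0 mod 2 = 0
  c[5] = d·G[:,5] = (10101110011000101101011000)·(00100000000000000000000000) mod 2 = 0+0+1+0+0+0+0+0+0+0+0+0+0+0+0+0+0+0+0+0+0+0+0+0+0+0 mod 2 = 1
  c[6] = d·G[:,6] = (10101110011000101101011000)·(00010000000000000000000000) mod 2 = 0+0+0+0+0+0+0+0+0+0+0+0+0+0+0+0+0+0+0+0+0+0+0+0+0+0 mod 2 = 0
  c[7] = d·G[:,7] = (10101110011000101101011000)·(00001111111000000011111111) mod 2 = 0+0+0+0+1+1+1+0+0+1+1+0+0+0+0+0+0+0+0+1+0+1+1+0+0+0 mod 2 = 0
  c[8] = d·G[:,8] = (10101110011000101101011000)·(00001000000000000000000000) mod 2 = 0+0+0+0+1+0+0+0+0+0+0+0+0+0+0+0+0+0+0+0+0+0+0+0+0+0 mod 2 = 1
  c[9] = d·G[:,9] = (10101110011000101101011000)·(00000100000000000000000000) mod 2 = 0+0+0+0+0+1+0+0+0+0+0+0+0+0+0+0+0+0+0+0+0+0+0+0+0+0 mod 2 = 1
  c[10] = d·G[:,10] = (10101110011000101101011000)·(00000010000000000000000000) mod 2 = 0+0+0+0+0+0+1+0+0+0+0+0+0+0+0+0+0+0+0+0+0+0+0+0+0+0 mod 2 = 1
  c[11] = d·G[:,11] = (10101110011000101101011000)·(00000001000000000000000000) mod 2 = 0+0+0+0+0+0+0+0+0+0+0+0+0+0+0+0+0+0+0+0+0+0+0+0+0+0 mod 2 = 0
  c[12] = d·G[:,12] = (10101110011000101101011000)·(00000000100000000000000000) mod 2 = 0+0+0+0+0+0+0+0+0+0+0+0+0+0+0+0+0+0+0+0+0+0+0+0+0+0 mod 2 = 0
  c[13] = d·G[:,13] = (10101110011000101101011000)·(00000000010000000000000000) mod 2 = 0+0+0+0+0+0+0+0+0+1+0+0+0+0+0+0+0+0+0+0+0+0+0+0+0+0 mod 2 = 1
  c[14] = d·G[:,14] = (10101110011000101101011000)·(00000000001000000000000000) mod 2 = 0+0+0+0+0+0+0+0+0+0+1+0+0+0+0+0+0+0+0+0+0+0+0+0+0+0 mod 2 = 1
  c[15] = d·G[:,15] = (10101110011000101101011000)·(00000000000111111111111111) mod 2 = 0+0+0+0+0+0+0+0+0+0+0+0+0+0+1+0+1+1+0+1+0+1+1+0+0+0 mod 2 = 0
  c[16] = d·G[:,16] = (10101110011000101101011000)·(00000000000100000000000000) mod 2 = 0+0+0+0+0+0+0+0+0+0+0+0+0+0+0+0+0+0+0+0+0+0+0+0+0+0 mod 2 = 0
  c[17] = d·G[:,17] = (10101110011000101101011000)·(00000000000010000000000000) mod 2 = 0+0+0+0+0+0+0+0+0+0+0+0+0+0+0+0+0+0+0+0+0+0+0+0+0+0 mod 2 = 0
  c[18] = d·G[:,18] = (10101110011000101101011000)·(00000000000001000000000000) mod 2 = 0+0+0+0+0+0+0+0+0+0+0+0+0+0+0+0+0+0+0+0+0+0+0+0+0+0 mod 2 = 0
  c[19] = d·G[:,19] = (10101110011000101101011000)·(00000000000000100000000000) mod 2 = 0+0+0+0+0+0+0+0+0+0+0+0+0+0+1+0+0+0+0+0+0+0+0+0+0+0 mod 2 = 1
  c[20] = d·G[:,20] = (10101110011000101101011000)·(00000000000000010000000000) mod 2 = 0+0+0+0+0+0+0+0+0+0+0+0+0+0+0+0+0+0+0+0+0+0+0+0+0+0 mod 2 = 0
  c[21] = d·G[:,21] = (10101110011000101101011000)·(00000000000000001000000000) mod 2 = 0+0+0+0+0+0+0+0+0+0+0+0+0+0+0+0+1+0+0+0+0+0+0+0+0+0 mod 2 = 1
  c[22] = d·G[:,22] = (10101110011000101101011000)·(00000000000000000100000000) mod 2 = 0+0+0+0+0+0+0+0+0+0+0+0+0+0+0+0+0+1+0+0+0+0+0+0+0+0 mod 2 = 1
  c[23] = d·G[:,23] = (10101110011000101101011000)·(00000000000000000010000000) mod 2 = 0+0+0+0+0+0+0+0+0+0+0+0+0+0+0+0+0+0+0+0+0+0+0+0+0+0 mod 2 = 0
  c[24] = d·G[:,24] = (10101110011000101101011000)·(00000000000000000001000000) mod 2 = 0+0+0+0+0+0+0+0+0+0+0+0+0+0+0+0+0+0+0+1+0+0+0+0+0+0 mod 2 = 1
  c[25] = d·G[:,25] = (10101110011000101101011000)·(00000000000000000000100000) mod 2 = 0+0+0+0+0+0+0+0+0+0+0+0+0+0+0+0+0+0+0+0+0+0+0+0+0+0 mod 2 = 0
  c[26] = d·G[:,26] = (10101110011000101101011000)·(00000000000000000000010000) mod 2 = 0+0+0+0+0+0+0+0+0+0+0+0+0+0+0+0+0+0+0+0+0+1+0+0+0+0 mod 2 = 1
  c[27] = d·G[:,27] = (10101110011000101101011000)·(00000000000000000000001000) mod 2 = 0+0+0+0+0+0+0+0+0+0+0+0+0+0+0+0+0+0+0+0+0+0+1+0+0+0 mod 2 = 1
  c[28] = d·G[:,28] = (10101110011000101101011000)·(00000000000000000000000100) mod 2 = 0+0+0+0+0+0+0+0+0+0+0+0+0+0+0+0+0+0+0+0+0+0+0+0+0+0 mod 2 = 0
  c[29] = d·G[:,29] = (10101110011000101101011000)·(00000000000000000000000010) mod 2 = 0+0+0+0+0+0+0+0+0+0+0+0+0+0+0+0+0+0+0+0+0+0+0+0+0+0 mod 2 = 0
  c[30] = d·G[:,30] = (10101110011000101101011000)·(00000000000000000000000001) mod 2 = 0+0+0+0+0+0+0+0+0+0+0+0+0+0+0+0+0+0+0+0+0+0+0+0+0+0 mod 2 = 0
Codeword = 1111010011100110000101101011000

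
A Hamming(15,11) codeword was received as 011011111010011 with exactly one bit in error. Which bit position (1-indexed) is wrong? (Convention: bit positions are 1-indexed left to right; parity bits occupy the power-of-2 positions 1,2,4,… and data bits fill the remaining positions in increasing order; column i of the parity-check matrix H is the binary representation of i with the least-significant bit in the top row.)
Syndrome s = H · r^T (mod 2), r = 011011111010011:
  s[0] = (101010101010101)·(011011111010011) mod 2 = 0+0+1+0+1+0+1+0+1+0+1+0+0+0+1 mod 2 = 0
  s[1] = (011001100110011)·(011011111010011) mod 2 = 0+1+1+0+0+1+1+0+0+0+1+0+0+1+1 mod 2 = 1
  s[2] = (000111100001111)·(011011111010011) mod 2 = 0+0+0+0+1+1+1+0+0+0+0+0+0+1+1 mod 2 = 1
  s[3] = (000000011111111)·(011011111010011) mod 2 = 0+0+0+0+0+0+0+1+1+0+1+0+0+1+1 mod 2 = 1
Syndrome = 0111
Column i of H is the binary representation of i, so the syndrome is the binary index of the flipped bit.
Read s = 0111 with s[0] as LSB: 0·2^0 + 1·2^1 + 1·2^2 + 1·2^3 = 14.
Error is at bit position 14.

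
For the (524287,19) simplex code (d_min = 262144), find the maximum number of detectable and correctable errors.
Detection only: up to d_min − 1 = 262143 errors.
Correction: up to ⌊(d_min − 1)/2⌋ = ⌊262143/2⌋ = 131071 errors.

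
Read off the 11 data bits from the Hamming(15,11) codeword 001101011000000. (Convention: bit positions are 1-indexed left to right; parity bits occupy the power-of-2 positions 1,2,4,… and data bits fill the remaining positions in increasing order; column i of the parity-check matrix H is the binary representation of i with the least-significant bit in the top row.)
Parity bits occupy power-of-2 positions; data bits are at positions {3,5,6,7,9,10,11,12,13,14,15} (1-indexed).
Extract: c[3]=1 c[5]=0 c[6]=1 c[7]=0 c[9]=1 c[10]=0 c[11]=0 c[12]=0 c[13]=0 c[14]=0 c[15]=0
Data = 10101000000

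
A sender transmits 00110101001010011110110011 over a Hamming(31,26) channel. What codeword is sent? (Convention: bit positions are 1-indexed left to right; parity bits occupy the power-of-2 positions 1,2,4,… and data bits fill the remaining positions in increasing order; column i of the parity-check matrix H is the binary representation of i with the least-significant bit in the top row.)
Codeword c = d · G (mod 2), d = 00110101001010011110110011:
  c[0] = d·G[:,0] = (00110101001010011110110011)·(11011010101101010101010101) mod 2 = 0+0+0+1+0+0+0+0+0+0+1+0+0+0+0+1+0+1+0+0+0+1+0+0+0+1 mod 2 = 0
  c[1] = d·G[:,1] = (00110101001010011110110011)·(10110110011011001100110011) mod 2 = 0+0+1+1+0+1+0+0+0+0+1+0+1+0+0+0+1+1+0+0+1+1+0+0+1+1 mod 2 = 1
  c[2] = d·G[:,2] = (00110101001010011110110011)·(10000000000000000000000000) mod 2 = 0+0+0+0+0+0+0+0+0+0+0+0+0+0+0+0+0+0+0+0+0+0+0+0+0+0 mod 2 = 0
  c[3] = d·G[:,3] = (00110101001010011110110011)·(01110001111000111100001111) mod 2 = 0+0+1+1+0+0+0+1+0+0+1+0+0+0+0+1+1+1+0+0+0+0+0+0+1+1 mod 2 = 1
  c[4] = d·G[:,4] = (00110101001010011110110011)·(01000000000000000000000000) mod 2 = 0+0+0+0+0+0+0+0+0+0+0+0+0+0+0+0+0+0+0+0+0+0+0+0+0+0 mod 2 = 0
  c[5] = d·G[:,5] = (00110101001010011110110011)·(00100000000000000000000000) mod 2 = 0+0+1+0+0+0+0+0+0+0+0+0+0+0+0+0+0+0+0+0+0+0+0+0+0+0 mod 2 = 1
  c[6] = d·G[:,6] = (00110101001010011110110011)·(00010000000000000000000000) mod 2 = 0+0+0+1+0+0+0+0+0+0+0+0+0+0+0+0+0+0+0+0+0+0+0+0+0+0 mod 2 = 1
  c[7] = d·G[:,7] = (00110101001010011110110011)·(00001111111000000011111111) mod 2 = 0+0+0+0+0+1+0+1+0+0+1+0+0+0+0+0+0+0+1+0+1+1+0+0+1+1 mod 2 = 0
  c[8] = d·G[:,8] = (00110101001010011110110011)·(00001000000000000000000000) mod 2 = 0+0+0+0+0+0+0+0+0+0+0+0+0+0+0+0+0+0+0+0+0+0+0+0+0+0 mod 2 = 0
  c[9] = d·G[:,9] = (00110101001010011110110011)·(00000100000000000000000000) mod 2 = 0+0+0+0+0+1+0+0+0+0+0+0+0+0+0+0+0+0+0+0+0+0+0+0+0+0 mod 2 = 1
  c[10] = d·G[:,10] = (00110101001010011110110011)·(00000010000000000000000000) mod 2 = 0+0+0+0+0+0+0+0+0+0+0+0+0+0+0+0+0+0+0+0+0+0+0+0+0+0 mod 2 = 0
  c[11] = d·G[:,11] = (00110101001010011110110011)·(00000001000000000000000000) mod 2 = 0+0+0+0+0+0+0+1+0+0+0+0+0+0+0+0+0+0+0+0+0+0+0+0+0+0 mod 2 = 1
  c[12] = d·G[:,12] = (00110101001010011110110011)·(00000000100000000000000000) mod 2 = 0+0+0+0+0+0+0+0+0+0+0+0+0+0+0+0+0+0+0+0+0+0+0+0+0+0 mod 2 = 0
  c[13] = d·G[:,13] = (00110101001010011110110011)·(00000000010000000000000000) mod 2 = 0+0+0+0+0+0+0+0+0+0+0+0+0+0+0+0+0+0+0+0+0+0+0+0+0+0 mod 2 = 0
  c[14] = d·G[:,14] = (00110101001010011110110011)·(00000000001000000000000000) mod 2 = 0+0+0+0+0+0+0+0+0+0+1+0+0+0+0+0+0+0+0+0+0+0+0+0+0+0 mod 2 = 1
  c[15] = d·G[:,15] = (00110101001010011110110011)·(00000000000111111111111111) mod 2 = 0+0+0+0+0+0+0+0+0+0+0+0+1+0+0+1+1+1+1+0+1+1+0+0+1+1 mod 2 = 1
  c[16] = d·G[:,16] = (00110101001010011110110011)·(00000000000100000000000000) mod 2 = 0+0+0+0+0+0+0+0+0+0+0+0+0+0+0+0+0+0+0+0+0+0+0+0+0+0 mod 2 = 0
  c[17] = d·G[:,17] = (00110101001010011110110011)·(00000000000010000000000000) mod 2 = 0+0+0+0+0+0+0+0+0+0+0+0+1+0+0+0+0+0+0+0+0+0+0+0+0+0 mod 2 = 1
  c[18] = d·G[:,18] = (00110101001010011110110011)·(00000000000001000000000000) mod 2 = 0+0+0+0+0+0+0+0+0+0+0+0+0+0+0+0+0+0+0+0+0+0+0+0+0+0 mod 2 = 0
  c[19] = d·G[:,19] = (00110101001010011110110011)·(00000000000000100000000000) mod 2 = 0+0+0+0+0+0+0+0+0+0+0+0+0+0+0+0+0+0+0+0+0+0+0+0+0+0 mod 2 = 0
  c[20] = d·G[:,20] = (00110101001010011110110011)·(00000000000000010000000000) mod 2 = 0+0+0+0+0+0+0+0+0+0+0+0+0+0+0+1+0+0+0+0+0+0+0+0+0+0 mod 2 = 1
  c[21] = d·G[:,21] = (00110101001010011110110011)·(00000000000000001000000000) mod 2 = 0+0+0+0+0+0+0+0+0+0+0+0+0+0+0+0+1+0+0+0+0+0+0+0+0+0 mod 2 = 1
  c[22] = d·G[:,22] = (00110101001010011110110011)·(00000000000000000100000000) mod 2 = 0+0+0+0+0+0+0+0+0+0+0+0+0+0+0+0+0+1+0+0+0+0+0+0+0+0 mod 2 = 1
  c[23] = d·G[:,23] = (00110101001010011110110011)·(00000000000000000010000000) mod 2 = 0+0+0+0+0+0+0+0+0+0+0+0+0+0+0+0+0+0+1+0+0+0+0+0+0+0 mod 2 = 1
  c[24] = d·G[:,24] = (00110101001010011110110011)·(00000000000000000001000000) mod 2 = 0+0+0+0+0+0+0+0+0+0+0+0+0+0+0+0+0+0+0+0+0+0+0+0+0+0 mod 2 = 0
  c[25] = d·G[:,25] = (00110101001010011110110011)·(00000000000000000000100000) mod 2 = 0+0+0+0+0+0+0+0+0+0+0+0+0+0+0+0+0+0+0+0+1+0+0+0+0+0 mod 2 = 1
  c[26] = d·G[:,26] = (00110101001010011110110011)·(00000000000000000000010000) mod 2 = 0+0+0+0+0+0+0+0+0+0+0+0+0+0+0+0+0+0+0+0+0+1+0+0+0+0 mod 2 = 1
  c[27] = d·G[:,27] = (00110101001010011110110011)·(00000000000000000000001000) mod 2 = 0+0+0+0+0+0+0+0+0+0+0+0+0+0+0+0+0+0+0+0+0+0+0+0+0+0 mod 2 = 0
  c[28] = d·G[:,28] = (00110101001010011110110011)·(00000000000000000000000100) mod 2 = 0+0+0+0+0+0+0+0+0+0+0+0+0+0+0+0+0+0+0+0+0+0+0+0+0+0 mod 2 = 0
  c[29] = d·G[:,29] = (00110101001010011110110011)·(00000000000000000000000010) mod 2 = 0+0+0+0+0+0+0+0+0+0+0+0+0+0+0+0+0+0+0+0+0+0+0+0+1+0 mod 2 = 1
  c[30] = d·G[:,30] = (00110101001010011110110011)·(00000000000000000000000001) mod 2 = 0+0+0+0+0+0+0+0+0+0+0+0+0+0+0+0+0+0+0+0+0+0+0+0+0+1 mod 2 = 1
Codeword = 0101011001010011010011110110011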